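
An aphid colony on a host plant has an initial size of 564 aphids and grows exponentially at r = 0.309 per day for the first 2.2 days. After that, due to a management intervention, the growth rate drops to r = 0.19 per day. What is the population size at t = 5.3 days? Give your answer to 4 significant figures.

2006 aphids

Phase 1: N(2.2) = 564·e^(0.309×2.2) = 564·e^0.6798 = 1113.04.
Phase 2 runs for 5.3 − 2.2 = 3.1 days at r = 0.19.
N(5.3) = 1113.04·e^(0.19×3.1) = 1113.04·e^0.589 = 2005.91.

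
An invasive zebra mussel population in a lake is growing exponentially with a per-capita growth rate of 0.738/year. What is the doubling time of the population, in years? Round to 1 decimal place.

0.9 years

Doubling time t_d = ln(2)/r = 0.6931/0.738 = 0.93922.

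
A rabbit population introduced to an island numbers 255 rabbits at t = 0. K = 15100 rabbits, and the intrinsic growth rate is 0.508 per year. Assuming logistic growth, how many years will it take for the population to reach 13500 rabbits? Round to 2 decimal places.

12.20 years

A = (K − N₀)/N₀ = (15100 − 255)/255 = 58.216.
Solve 15100/(1 + 58.216·e^(−0.508t)) = 13500: 1 + 58.216·e^(−0.508t) = 1.1185, so e^(−0.508t) = 0.00203585.
−0.508·t = ln(0.00203585) = -6.1968, so t = 6.1968/0.508 = 12.199.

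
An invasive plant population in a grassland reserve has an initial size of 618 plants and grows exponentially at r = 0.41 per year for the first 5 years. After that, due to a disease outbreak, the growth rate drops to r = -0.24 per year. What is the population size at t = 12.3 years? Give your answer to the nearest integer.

833 plants

Phase 1: N(5) = 618·e^(0.41×5) = 618·e^2.05 = 4800.56.
Phase 2 runs for 12.3 − 5 = 7.3 years at r = -0.24.
N(12.3) = 4800.56·e^(-0.24×7.3) = 4800.56·e^-1.752 = 832.546.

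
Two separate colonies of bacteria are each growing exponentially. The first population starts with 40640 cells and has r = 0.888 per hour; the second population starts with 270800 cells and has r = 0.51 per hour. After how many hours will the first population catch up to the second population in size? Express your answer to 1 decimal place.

Set 40640·e^(0.888t) = 270800·e^(0.51t).
e^((0.888 − 0.51)t) = 270800/40640 → e^(0.378·t) = 6.6634.
0.378·t = ln(6.6634) = 1.8966, so t = 1.8966/0.378 = 5.0175.

5.0 hours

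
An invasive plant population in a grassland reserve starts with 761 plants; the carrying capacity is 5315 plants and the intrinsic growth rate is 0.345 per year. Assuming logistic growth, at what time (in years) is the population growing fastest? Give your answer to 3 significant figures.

Logistic growth is fastest at N = K/2 = 2657.5.
A = (K − N₀)/N₀ = 5.9842. Set K/(1 + A·e^(−rt)) = K/2 → A·e^(−rt) = 1.
e^(−0.345t) = 1/5.9842 = 0.167106, so t = ln(5.9842)/0.345 = 1.7891/0.345 = 5.1859.

5.19 years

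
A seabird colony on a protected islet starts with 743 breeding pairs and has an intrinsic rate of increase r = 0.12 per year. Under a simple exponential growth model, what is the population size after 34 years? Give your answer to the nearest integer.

N(t) = N₀·e^(rt) = 743 × e^(0.12×34) = 743 × e^4.08.
e^4.08 ≈ 59.145, so N ≈ 743 × 59.145 = 43945.1.

43945 breeding pairs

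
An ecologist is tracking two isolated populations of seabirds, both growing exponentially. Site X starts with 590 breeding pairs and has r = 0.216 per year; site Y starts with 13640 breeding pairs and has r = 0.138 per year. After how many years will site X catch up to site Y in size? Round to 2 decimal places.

Set 590·e^(0.216t) = 13640·e^(0.138t).
e^((0.216 − 0.138)t) = 13640/590 → e^(0.078·t) = 23.119.
0.078·t = ln(23.119) = 3.1406, so t = 3.1406/0.078 = 40.265.

40.26 years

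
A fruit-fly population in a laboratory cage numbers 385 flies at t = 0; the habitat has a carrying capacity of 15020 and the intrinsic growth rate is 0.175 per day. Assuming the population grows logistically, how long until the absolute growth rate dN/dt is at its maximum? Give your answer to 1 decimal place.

20.8 days

Logistic growth is fastest at N = K/2 = 7510.
A = (K − N₀)/N₀ = 38.013. Set K/(1 + A·e^(−rt)) = K/2 → A·e^(−rt) = 1.
e^(−0.175t) = 1/38.013 = 0.0263068, so t = ln(38.013)/0.175 = 3.6379/0.175 = 20.788.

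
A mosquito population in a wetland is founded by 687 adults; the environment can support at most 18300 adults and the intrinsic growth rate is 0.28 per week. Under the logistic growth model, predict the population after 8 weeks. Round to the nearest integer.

A = (K − N₀)/N₀ = (18300 − 687)/687 = 25.638.
N(t) = K/(1 + A·e^(−rt)) = 18300/(1 + 25.638×e^(−0.28×8)).
e^(−2.24) = 0.10646; denominator = 1 + 25.638×0.10646 = 3.7293.
N = 18300/3.7293 = 4907.04.

4907 adults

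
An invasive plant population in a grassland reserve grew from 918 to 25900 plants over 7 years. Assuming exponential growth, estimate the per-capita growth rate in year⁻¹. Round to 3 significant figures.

0.477 per year

From N(t) = N₀·e^(rt): e^(r·7) = 25900/918 = 28.214.
r·7 = ln(28.214) = 3.3398, so r = 3.3398/7 = 0.47711.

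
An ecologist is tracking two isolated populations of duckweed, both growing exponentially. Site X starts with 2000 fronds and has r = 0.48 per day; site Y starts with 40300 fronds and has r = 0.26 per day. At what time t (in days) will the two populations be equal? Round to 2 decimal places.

13.65 days

Set 2000·e^(0.48t) = 40300·e^(0.26t).
e^((0.48 − 0.26)t) = 40300/2000 → e^(0.22·t) = 20.15.
0.22·t = ln(20.15) = 3.0032, so t = 3.0032/0.22 = 13.651.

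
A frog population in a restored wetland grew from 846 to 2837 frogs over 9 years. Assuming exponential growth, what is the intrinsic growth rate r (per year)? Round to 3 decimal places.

From N(t) = N₀·e^(rt): e^(r·9) = 2837/846 = 3.3534.
r·9 = ln(3.3534) = 1.21, so r = 1.21/9 = 0.13444.

0.134 per year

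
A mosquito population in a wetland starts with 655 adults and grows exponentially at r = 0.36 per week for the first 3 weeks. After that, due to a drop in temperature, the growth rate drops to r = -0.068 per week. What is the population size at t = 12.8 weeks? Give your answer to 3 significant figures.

991 adults

Phase 1: N(3) = 655·e^(0.36×3) = 655·e^1.08 = 1928.77.
Phase 2 runs for 12.8 − 3 = 9.8 weeks at r = -0.068.
N(12.8) = 1928.77·e^(-0.068×9.8) = 1928.77·e^-0.6664 = 990.525.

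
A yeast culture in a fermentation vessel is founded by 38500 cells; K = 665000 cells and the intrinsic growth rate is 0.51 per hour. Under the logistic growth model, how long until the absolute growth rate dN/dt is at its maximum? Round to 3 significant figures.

Logistic growth is fastest at N = K/2 = 332500.
A = (K − N₀)/N₀ = 16.273. Set K/(1 + A·e^(−rt)) = K/2 → A·e^(−rt) = 1.
e^(−0.51t) = 1/16.273 = 0.0614525, so t = ln(16.273)/0.51 = 2.7895/0.51 = 5.4696.

5.47 hours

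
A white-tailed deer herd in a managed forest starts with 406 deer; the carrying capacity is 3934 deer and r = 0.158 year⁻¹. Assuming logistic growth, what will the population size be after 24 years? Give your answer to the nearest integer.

A = (K − N₀)/N₀ = (3934 − 406)/406 = 8.6897.
N(t) = K/(1 + A·e^(−rt)) = 3934/(1 + 8.6897×e^(−0.158×24)).
e^(−3.792) = 0.02255; denominator = 1 + 8.6897×0.02255 = 1.196.
N = 3934/1.196 = 3289.42.

3289 deer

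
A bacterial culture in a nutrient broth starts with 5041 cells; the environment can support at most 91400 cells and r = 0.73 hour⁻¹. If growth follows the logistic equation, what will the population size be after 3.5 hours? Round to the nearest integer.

A = (K − N₀)/N₀ = (91400 − 5041)/5041 = 17.131.
N(t) = K/(1 + A·e^(−rt)) = 91400/(1 + 17.131×e^(−0.73×3.5)).
e^(−2.555) = 0.077692; denominator = 1 + 17.131×0.077692 = 2.331.
N = 91400/2.331 = 39211.1.

39211 cells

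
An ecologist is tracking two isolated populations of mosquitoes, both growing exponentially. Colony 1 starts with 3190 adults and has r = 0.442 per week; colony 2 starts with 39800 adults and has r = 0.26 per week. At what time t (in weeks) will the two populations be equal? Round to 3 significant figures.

13.9 weeks

Set 3190·e^(0.442t) = 39800·e^(0.26t).
e^((0.442 − 0.26)t) = 39800/3190 → e^(0.182·t) = 12.476.
0.182·t = ln(12.476) = 2.5238, so t = 2.5238/0.182 = 13.867.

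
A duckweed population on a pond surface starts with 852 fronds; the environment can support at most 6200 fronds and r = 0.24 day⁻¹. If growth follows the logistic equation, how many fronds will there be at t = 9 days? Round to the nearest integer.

A = (K − N₀)/N₀ = (6200 − 852)/852 = 6.277.
N(t) = K/(1 + A·e^(−rt)) = 6200/(1 + 6.277×e^(−0.24×9)).
e^(−2.16) = 0.11533; denominator = 1 + 6.277×0.11533 = 1.7239.
N = 6200/1.7239 = 3596.51.

3597 fronds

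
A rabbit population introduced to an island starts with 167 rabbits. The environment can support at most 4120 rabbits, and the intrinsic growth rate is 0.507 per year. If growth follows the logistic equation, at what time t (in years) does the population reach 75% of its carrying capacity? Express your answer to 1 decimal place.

8.4 years

A = (K − N₀)/N₀ = (4120 − 167)/167 = 23.671.
Solve 4120/(1 + 23.671·e^(−0.507t)) = 3090: 1 + 23.671·e^(−0.507t) = 1.3333, so e^(−0.507t) = 0.0140821.
−0.507·t = ln(0.0140821) = -4.2628, so t = 4.2628/0.507 = 8.408.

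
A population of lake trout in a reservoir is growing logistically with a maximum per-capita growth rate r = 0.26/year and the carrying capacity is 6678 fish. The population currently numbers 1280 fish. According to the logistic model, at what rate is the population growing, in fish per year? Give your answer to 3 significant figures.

269 fish per year

dN/dt = rN(1 − N/K) = 0.26 × 1280 × (1 − 1280/6678).
1 − 1280/6678 = 0.80833; dN/dt = 0.26 × 1280 × 0.80833 = 269.01.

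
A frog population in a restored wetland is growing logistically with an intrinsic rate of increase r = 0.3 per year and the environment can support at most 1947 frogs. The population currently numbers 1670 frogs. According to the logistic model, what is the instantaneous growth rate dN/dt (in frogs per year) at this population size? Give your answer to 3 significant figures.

71.3 frogs per year

dN/dt = rN(1 − N/K) = 0.3 × 1670 × (1 − 1670/1947).
1 − 1670/1947 = 0.14227; dN/dt = 0.3 × 1670 × 0.14227 = 71.277.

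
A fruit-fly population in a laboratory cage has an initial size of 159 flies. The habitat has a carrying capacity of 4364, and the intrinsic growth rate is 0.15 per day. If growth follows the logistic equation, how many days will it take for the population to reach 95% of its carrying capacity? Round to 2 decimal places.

A = (K − N₀)/N₀ = (4364 − 159)/159 = 26.447.
Solve 4364/(1 + 26.447·e^(−0.15t)) = 4145.8: 1 + 26.447·e^(−0.15t) = 1.0526, so e^(−0.15t) = 0.00199011.
−0.15·t = ln(0.00199011) = -6.2196, so t = 6.2196/0.15 = 41.464.

41.46 days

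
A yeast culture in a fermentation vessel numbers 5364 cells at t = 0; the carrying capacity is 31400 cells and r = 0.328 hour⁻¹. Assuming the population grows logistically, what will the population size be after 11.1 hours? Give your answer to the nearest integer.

27854 cells

A = (K − N₀)/N₀ = (31400 − 5364)/5364 = 4.8538.
N(t) = K/(1 + A·e^(−rt)) = 31400/(1 + 4.8538×e^(−0.328×11.1)).
e^(−3.641) = 0.026231; denominator = 1 + 4.8538×0.026231 = 1.1273.
N = 31400/1.1273 = 27853.6.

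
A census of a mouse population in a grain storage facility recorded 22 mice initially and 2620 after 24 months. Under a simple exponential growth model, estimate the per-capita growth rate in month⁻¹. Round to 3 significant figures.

From N(t) = N₀·e^(rt): e^(r·24) = 2620/22 = 119.09.
r·24 = ln(119.09) = 4.7799, so r = 4.7799/24 = 0.19916.

0.199 per month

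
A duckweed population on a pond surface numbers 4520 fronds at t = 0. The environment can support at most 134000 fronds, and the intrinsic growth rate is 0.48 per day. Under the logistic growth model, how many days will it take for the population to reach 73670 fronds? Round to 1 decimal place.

A = (K − N₀)/N₀ = (134000 − 4520)/4520 = 28.646.
Solve 134000/(1 + 28.646·e^(−0.48t)) = 73670: 1 + 28.646·e^(−0.48t) = 1.8189, so e^(−0.48t) = 0.0285876.
−0.48·t = ln(0.0285876) = -3.5548, so t = 3.5548/0.48 = 7.4058.

7.4 days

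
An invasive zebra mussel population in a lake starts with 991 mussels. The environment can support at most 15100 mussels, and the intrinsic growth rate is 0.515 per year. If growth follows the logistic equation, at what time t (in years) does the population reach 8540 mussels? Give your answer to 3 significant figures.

5.67 years

A = (K − N₀)/N₀ = (15100 − 991)/991 = 14.237.
Solve 15100/(1 + 14.237·e^(−0.515t)) = 8540: 1 + 14.237·e^(−0.515t) = 1.7681, so e^(−0.515t) = 0.053954.
−0.515·t = ln(0.053954) = -2.9196, so t = 2.9196/0.515 = 5.6692.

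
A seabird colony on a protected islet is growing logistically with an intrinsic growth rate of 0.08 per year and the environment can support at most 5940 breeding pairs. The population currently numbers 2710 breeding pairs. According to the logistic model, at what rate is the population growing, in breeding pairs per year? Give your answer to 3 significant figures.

118 breeding pairs per year

dN/dt = rN(1 − N/K) = 0.08 × 2710 × (1 − 2710/5940).
1 − 2710/5940 = 0.54377; dN/dt = 0.08 × 2710 × 0.54377 = 117.89.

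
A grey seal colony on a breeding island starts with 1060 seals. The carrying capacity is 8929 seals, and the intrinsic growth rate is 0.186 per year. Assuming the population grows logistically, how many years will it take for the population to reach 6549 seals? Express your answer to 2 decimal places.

A = (K − N₀)/N₀ = (8929 − 1060)/1060 = 7.4236.
Solve 8929/(1 + 7.4236·e^(−0.186t)) = 6549: 1 + 7.4236·e^(−0.186t) = 1.3634, so e^(−0.186t) = 0.048954.
−0.186·t = ln(0.048954) = -3.0169, so t = 3.0169/0.186 = 16.22.

16.22 years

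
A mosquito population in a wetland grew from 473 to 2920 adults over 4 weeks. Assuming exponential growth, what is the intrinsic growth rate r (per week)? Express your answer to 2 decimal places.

From N(t) = N₀·e^(rt): e^(r·4) = 2920/473 = 6.1734.
r·4 = ln(6.1734) = 1.8202, so r = 1.8202/4 = 0.45506.

0.46 per week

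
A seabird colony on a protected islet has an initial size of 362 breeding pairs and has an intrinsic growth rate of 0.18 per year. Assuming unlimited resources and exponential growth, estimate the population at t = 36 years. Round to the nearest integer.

236013 breeding pairs

N(t) = N₀·e^(rt) = 362 × e^(0.18×36) = 362 × e^6.48.
e^6.48 ≈ 651.97, so N ≈ 362 × 651.97 = 236013.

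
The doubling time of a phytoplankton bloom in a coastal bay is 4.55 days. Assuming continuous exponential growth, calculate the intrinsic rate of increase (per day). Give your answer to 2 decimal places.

r = ln(2)/t_d = 0.6931/4.55 = 0.15234.

0.15 per day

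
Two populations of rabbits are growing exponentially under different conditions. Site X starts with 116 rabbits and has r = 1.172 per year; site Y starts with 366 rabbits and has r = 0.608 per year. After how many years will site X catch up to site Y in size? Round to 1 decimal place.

Set 116·e^(1.172t) = 366·e^(0.608t).
e^((1.172 − 0.608)t) = 366/116 → e^(0.564·t) = 3.1552.
0.564·t = ln(3.1552) = 1.149, so t = 1.149/0.564 = 2.0373.

2.0 years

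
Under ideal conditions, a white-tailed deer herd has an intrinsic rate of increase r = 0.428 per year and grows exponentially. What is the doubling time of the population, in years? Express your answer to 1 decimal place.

1.6 years

Doubling time t_d = ln(2)/r = 0.6931/0.428 = 1.6195.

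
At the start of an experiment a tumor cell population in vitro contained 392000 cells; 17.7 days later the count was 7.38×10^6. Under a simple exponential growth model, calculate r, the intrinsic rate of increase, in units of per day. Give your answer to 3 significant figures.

0.166 per day

From N(t) = N₀·e^(rt): e^(r·17.7) = 7.38×10^6/392000 = 18.827.
r·17.7 = ln(18.827) = 2.9353, so r = 2.9353/17.7 = 0.16583.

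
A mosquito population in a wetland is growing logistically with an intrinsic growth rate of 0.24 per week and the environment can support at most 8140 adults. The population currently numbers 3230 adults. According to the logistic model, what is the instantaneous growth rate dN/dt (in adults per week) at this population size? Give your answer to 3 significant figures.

dN/dt = rN(1 − N/K) = 0.24 × 3230 × (1 − 3230/8140).
1 − 3230/8140 = 0.60319; dN/dt = 0.24 × 3230 × 0.60319 = 467.6.

468 adults per week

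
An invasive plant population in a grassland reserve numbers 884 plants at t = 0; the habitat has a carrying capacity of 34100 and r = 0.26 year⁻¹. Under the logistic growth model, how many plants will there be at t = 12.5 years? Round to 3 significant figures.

A = (K − N₀)/N₀ = (34100 − 884)/884 = 37.575.
N(t) = K/(1 + A·e^(−rt)) = 34100/(1 + 37.575×e^(−0.26×12.5)).
e^(−3.25) = 0.038774; denominator = 1 + 37.575×0.038774 = 2.4569.
N = 34100/2.4569 = 13879.1.

13900 plants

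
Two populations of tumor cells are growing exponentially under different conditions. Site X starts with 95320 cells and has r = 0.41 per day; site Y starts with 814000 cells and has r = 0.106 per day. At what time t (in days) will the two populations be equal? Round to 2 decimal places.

Set 95320·e^(0.41t) = 814000·e^(0.106t).
e^((0.41 − 0.106)t) = 814000/95320 → e^(0.304·t) = 8.5397.
0.304·t = ln(8.5397) = 2.1447, so t = 2.1447/0.304 = 7.055.

7.06 days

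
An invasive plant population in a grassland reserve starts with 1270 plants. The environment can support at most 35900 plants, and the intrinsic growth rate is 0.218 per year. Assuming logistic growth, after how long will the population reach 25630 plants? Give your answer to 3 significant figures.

19.4 years

A = (K − N₀)/N₀ = (35900 − 1270)/1270 = 27.268.
Solve 35900/(1 + 27.268·e^(−0.218t)) = 25630: 1 + 27.268·e^(−0.218t) = 1.4007, so e^(−0.218t) = 0.0146951.
−0.218·t = ln(0.0146951) = -4.2202, so t = 4.2202/0.218 = 19.359.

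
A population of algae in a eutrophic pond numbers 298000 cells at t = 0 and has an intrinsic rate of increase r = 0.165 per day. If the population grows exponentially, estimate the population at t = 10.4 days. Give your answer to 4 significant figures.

1658000 cells

N(t) = N₀·e^(rt) = 298000 × e^(0.165×10.4) = 298000 × e^1.716.
e^1.716 ≈ 5.5622, so N ≈ 298000 × 5.5622 = 1.657546×10^6.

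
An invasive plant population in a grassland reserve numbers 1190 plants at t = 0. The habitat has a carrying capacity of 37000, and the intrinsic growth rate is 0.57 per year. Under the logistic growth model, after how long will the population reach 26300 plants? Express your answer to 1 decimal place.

7.6 years

A = (K − N₀)/N₀ = (37000 − 1190)/1190 = 30.092.
Solve 37000/(1 + 30.092·e^(−0.57t)) = 26300: 1 + 30.092·e^(−0.57t) = 1.4068, so e^(−0.57t) = 0.0135198.
−0.57·t = ln(0.0135198) = -4.3036, so t = 4.3036/0.57 = 7.5502.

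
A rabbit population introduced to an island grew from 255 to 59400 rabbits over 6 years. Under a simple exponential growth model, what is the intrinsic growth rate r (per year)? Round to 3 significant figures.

0.908 per year

From N(t) = N₀·e^(rt): e^(r·6) = 59400/255 = 232.94.
r·6 = ln(232.94) = 5.4508, so r = 5.4508/6 = 0.90846.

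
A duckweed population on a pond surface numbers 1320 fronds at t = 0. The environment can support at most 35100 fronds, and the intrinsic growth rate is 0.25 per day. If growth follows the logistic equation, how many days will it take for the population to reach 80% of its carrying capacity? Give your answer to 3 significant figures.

A = (K − N₀)/N₀ = (35100 − 1320)/1320 = 25.591.
Solve 35100/(1 + 25.591·e^(−0.25t)) = 28080: 1 + 25.591·e^(−0.25t) = 1.25, so e^(−0.25t) = 0.00976909.
−0.25·t = ln(0.00976909) = -4.6285, so t = 4.6285/0.25 = 18.514.

18.5 days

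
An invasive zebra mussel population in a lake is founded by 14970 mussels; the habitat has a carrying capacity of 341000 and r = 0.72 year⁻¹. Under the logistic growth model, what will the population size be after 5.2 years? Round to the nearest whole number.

A = (K − N₀)/N₀ = (341000 − 14970)/14970 = 21.779.
N(t) = K/(1 + A·e^(−rt)) = 341000/(1 + 21.779×e^(−0.72×5.2)).
e^(−3.744) = 0.023659; denominator = 1 + 21.779×0.023659 = 1.5153.
N = 341000/1.5153 = 225042.

225042 mussels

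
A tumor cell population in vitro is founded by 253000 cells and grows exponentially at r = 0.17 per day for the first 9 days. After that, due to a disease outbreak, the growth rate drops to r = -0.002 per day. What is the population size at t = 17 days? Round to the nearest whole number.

Phase 1: N(9) = 253000·e^(0.17×9) = 253000·e^1.53 = 1.168399×10^6.
Phase 2 runs for 17 − 9 = 8 days at r = -0.002.
N(17) = 1.168399×10^6·e^(-0.002×8) = 1.168399×10^6·e^-0.016 = 1.149853×10^6.

1149853 cells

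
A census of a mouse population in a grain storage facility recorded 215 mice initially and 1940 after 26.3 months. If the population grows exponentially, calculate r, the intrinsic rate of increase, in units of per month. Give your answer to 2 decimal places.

From N(t) = N₀·e^(rt): e^(r·26.3) = 1940/215 = 9.0233.
r·26.3 = ln(9.0233) = 2.1998, so r = 2.1998/26.3 = 0.083643.

0.08 per month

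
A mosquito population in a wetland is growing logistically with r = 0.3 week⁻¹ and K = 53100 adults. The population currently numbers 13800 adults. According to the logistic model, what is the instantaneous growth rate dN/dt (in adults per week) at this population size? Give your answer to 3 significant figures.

3060 adults per week

dN/dt = rN(1 − N/K) = 0.3 × 13800 × (1 − 13800/53100).
1 − 13800/53100 = 0.74011; dN/dt = 0.3 × 13800 × 0.74011 = 3064.1.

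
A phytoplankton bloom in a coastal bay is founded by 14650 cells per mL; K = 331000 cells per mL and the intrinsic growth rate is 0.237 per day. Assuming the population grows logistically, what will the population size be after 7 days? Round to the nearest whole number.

A = (K − N₀)/N₀ = (331000 − 14650)/14650 = 21.594.
N(t) = K/(1 + A·e^(−rt)) = 331000/(1 + 21.594×e^(−0.237×7)).
e^(−1.659) = 0.19033; denominator = 1 + 21.594×0.19033 = 5.1099.
N = 331000/5.1099 = 64775.7.

64776 cells per mL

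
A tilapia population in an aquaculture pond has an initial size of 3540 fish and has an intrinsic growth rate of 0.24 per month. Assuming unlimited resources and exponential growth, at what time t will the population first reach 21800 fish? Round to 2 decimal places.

Set N₀·e^(rt) = 21800: e^(0.24·t) = 21800/3540 = 6.1582.
0.24·t = ln(6.1582) = 1.8178, so t = 1.8178/0.24 = 7.5741.

7.57 months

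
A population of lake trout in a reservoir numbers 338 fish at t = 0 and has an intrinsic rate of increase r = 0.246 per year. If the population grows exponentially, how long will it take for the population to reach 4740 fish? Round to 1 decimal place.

10.7 years

Set N₀·e^(rt) = 4740: e^(0.246·t) = 4740/338 = 14.024.
0.246·t = ln(14.024) = 2.6407, so t = 2.6407/0.246 = 10.735.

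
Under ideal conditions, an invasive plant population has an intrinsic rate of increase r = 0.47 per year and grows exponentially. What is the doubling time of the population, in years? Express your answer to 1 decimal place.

Doubling time t_d = ln(2)/r = 0.6931/0.47 = 1.4748.

1.5 years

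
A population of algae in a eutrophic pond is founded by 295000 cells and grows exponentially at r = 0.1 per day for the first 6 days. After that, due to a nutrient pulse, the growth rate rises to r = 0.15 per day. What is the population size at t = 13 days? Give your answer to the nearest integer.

1536059 cells

Phase 1: N(6) = 295000·e^(0.1×6) = 295000·e^0.6 = 537525.
Phase 2 runs for 13 − 6 = 7 days at r = 0.15.
N(13) = 537525·e^(0.15×7) = 537525·e^1.05 = 1.536059×10^6.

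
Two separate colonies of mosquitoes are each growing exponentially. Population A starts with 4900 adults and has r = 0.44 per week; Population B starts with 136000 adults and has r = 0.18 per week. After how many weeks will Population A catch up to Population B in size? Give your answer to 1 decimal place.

Set 4900·e^(0.44t) = 136000·e^(0.18t).
e^((0.44 − 0.18)t) = 136000/4900 → e^(0.26·t) = 27.755.
0.26·t = ln(27.755) = 3.3234, so t = 3.3234/0.26 = 12.782.

12.8 weeks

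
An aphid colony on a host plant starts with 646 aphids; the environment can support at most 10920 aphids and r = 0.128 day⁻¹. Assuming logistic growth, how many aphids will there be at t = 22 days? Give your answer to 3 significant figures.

5590 aphids

A = (K − N₀)/N₀ = (10920 − 646)/646 = 15.904.
N(t) = K/(1 + A·e^(−rt)) = 10920/(1 + 15.904×e^(−0.128×22)).
e^(−2.816) = 0.059845; denominator = 1 + 15.904×0.059845 = 1.9518.
N = 10920/1.9518 = 5594.91.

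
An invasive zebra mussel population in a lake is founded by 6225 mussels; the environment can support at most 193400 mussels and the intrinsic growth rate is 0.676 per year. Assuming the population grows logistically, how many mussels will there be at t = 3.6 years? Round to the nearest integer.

53167 mussels

A = (K − N₀)/N₀ = (193400 − 6225)/6225 = 30.068.
N(t) = K/(1 + A·e^(−rt)) = 193400/(1 + 30.068×e^(−0.676×3.6)).
e^(−2.434) = 0.08772; denominator = 1 + 30.068×0.08772 = 3.6376.
N = 193400/3.6376 = 53166.9.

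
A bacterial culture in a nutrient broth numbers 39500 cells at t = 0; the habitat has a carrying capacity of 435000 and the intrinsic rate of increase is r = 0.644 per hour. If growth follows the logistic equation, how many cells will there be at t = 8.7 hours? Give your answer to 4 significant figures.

419500 cells

A = (K − N₀)/N₀ = (435000 − 39500)/39500 = 10.013.
N(t) = K/(1 + A·e^(−rt)) = 435000/(1 + 10.013×e^(−0.644×8.7)).
e^(−5.603) = 0.0036875; denominator = 1 + 10.013×0.0036875 = 1.0369.
N = 435000/1.0369 = 419511.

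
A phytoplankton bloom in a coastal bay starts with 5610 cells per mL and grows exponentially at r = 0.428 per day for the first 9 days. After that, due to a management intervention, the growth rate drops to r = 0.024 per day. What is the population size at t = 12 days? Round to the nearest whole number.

Phase 1: N(9) = 5610·e^(0.428×9) = 5610·e^3.852 = 264159.
Phase 2 runs for 12 − 9 = 3 days at r = 0.024.
N(12) = 264159·e^(0.024×3) = 264159·e^0.072 = 283880.

283880 cells per mL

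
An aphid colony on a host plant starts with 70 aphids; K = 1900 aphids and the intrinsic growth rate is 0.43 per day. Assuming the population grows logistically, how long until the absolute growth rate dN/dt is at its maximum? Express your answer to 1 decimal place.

Logistic growth is fastest at N = K/2 = 950.
A = (K − N₀)/N₀ = 26.143. Set K/(1 + A·e^(−rt)) = K/2 → A·e^(−rt) = 1.
e^(−0.43t) = 1/26.143 = 0.0382514, so t = ln(26.143)/0.43 = 3.2636/0.43 = 7.5897.

7.6 days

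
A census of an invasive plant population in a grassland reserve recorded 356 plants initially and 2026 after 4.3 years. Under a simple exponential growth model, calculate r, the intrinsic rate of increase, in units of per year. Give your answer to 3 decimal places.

From N(t) = N₀·e^(rt): e^(r·4.3) = 2026/356 = 5.691.
r·4.3 = ln(5.691) = 1.7389, so r = 1.7389/4.3 = 0.40439.

0.404 per year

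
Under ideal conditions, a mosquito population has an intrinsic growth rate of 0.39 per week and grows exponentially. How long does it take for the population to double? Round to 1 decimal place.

1.8 weeks

Doubling time t_d = ln(2)/r = 0.6931/0.39 = 1.7773.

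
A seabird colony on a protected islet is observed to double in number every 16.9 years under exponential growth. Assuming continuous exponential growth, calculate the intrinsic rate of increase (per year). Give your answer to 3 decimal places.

r = ln(2)/t_d = 0.6931/16.9 = 0.041015.

0.041 per year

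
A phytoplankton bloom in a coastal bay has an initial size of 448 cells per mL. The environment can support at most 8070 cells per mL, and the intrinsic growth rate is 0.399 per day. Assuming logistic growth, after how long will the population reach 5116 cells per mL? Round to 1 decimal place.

8.5 days

A = (K − N₀)/N₀ = (8070 − 448)/448 = 17.013.
Solve 8070/(1 + 17.013·e^(−0.399t)) = 5116: 1 + 17.013·e^(−0.399t) = 1.5774, so e^(−0.399t) = 0.0339382.
−0.399·t = ln(0.0339382) = -3.3832, so t = 3.3832/0.399 = 8.4792.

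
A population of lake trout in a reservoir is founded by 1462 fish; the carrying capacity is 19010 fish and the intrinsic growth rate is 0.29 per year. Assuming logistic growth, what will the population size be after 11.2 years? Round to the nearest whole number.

12964 fish

A = (K − N₀)/N₀ = (19010 − 1462)/1462 = 12.003.
N(t) = K/(1 + A·e^(−rt)) = 19010/(1 + 12.003×e^(−0.29×11.2)).
e^(−3.248) = 0.038852; denominator = 1 + 12.003×0.038852 = 1.4663.
N = 19010/1.4663 = 12964.4.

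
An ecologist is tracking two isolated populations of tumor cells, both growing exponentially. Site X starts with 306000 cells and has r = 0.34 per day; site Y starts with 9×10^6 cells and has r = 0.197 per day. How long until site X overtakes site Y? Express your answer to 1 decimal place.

Set 306000·e^(0.34t) = 9×10^6·e^(0.197t).
e^((0.34 − 0.197)t) = 9×10^6/306000 → e^(0.143·t) = 29.412.
0.143·t = ln(29.412) = 3.3814, so t = 3.3814/0.143 = 23.646.

23.6 days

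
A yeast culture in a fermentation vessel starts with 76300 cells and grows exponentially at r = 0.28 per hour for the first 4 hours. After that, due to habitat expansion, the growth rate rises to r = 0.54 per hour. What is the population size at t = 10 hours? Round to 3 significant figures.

5970000 cells

Phase 1: N(4) = 76300·e^(0.28×4) = 76300·e^1.12 = 233848.
Phase 2 runs for 10 − 4 = 6 hours at r = 0.54.
N(10) = 233848·e^(0.54×6) = 233848·e^3.24 = 5.971019×10^6.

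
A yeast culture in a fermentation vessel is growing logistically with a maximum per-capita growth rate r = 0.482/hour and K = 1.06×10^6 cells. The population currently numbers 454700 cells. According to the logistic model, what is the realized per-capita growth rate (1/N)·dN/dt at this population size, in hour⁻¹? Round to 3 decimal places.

0.275 per hour

(1/N)·dN/dt = r(1 − N/K) = 0.482 × (1 − 454700/1.06×10^6).
= 0.482 × 0.57104 = 0.27524.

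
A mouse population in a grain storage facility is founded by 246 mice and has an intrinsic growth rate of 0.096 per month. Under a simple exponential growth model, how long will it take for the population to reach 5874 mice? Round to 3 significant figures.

33.1 months

Set N₀·e^(rt) = 5874: e^(0.096·t) = 5874/246 = 23.878.
0.096·t = ln(23.878) = 3.173, so t = 3.173/0.096 = 33.052.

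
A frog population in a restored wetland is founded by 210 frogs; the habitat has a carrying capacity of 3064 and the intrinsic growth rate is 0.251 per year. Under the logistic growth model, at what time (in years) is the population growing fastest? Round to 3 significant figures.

Logistic growth is fastest at N = K/2 = 1532.
A = (K − N₀)/N₀ = 13.59. Set K/(1 + A·e^(−rt)) = K/2 → A·e^(−rt) = 1.
e^(−0.251t) = 1/13.59 = 0.0735809, so t = ln(13.59)/0.251 = 2.6094/0.251 = 10.396.

10.4 years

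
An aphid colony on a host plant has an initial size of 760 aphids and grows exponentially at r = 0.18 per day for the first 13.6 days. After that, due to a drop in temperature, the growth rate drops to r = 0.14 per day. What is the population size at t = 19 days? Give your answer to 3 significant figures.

Phase 1: N(13.6) = 760·e^(0.18×13.6) = 760·e^2.448 = 8789.55.
Phase 2 runs for 19 − 13.6 = 5.4 days at r = 0.14.
N(19) = 8789.55·e^(0.14×5.4) = 8789.55·e^0.756 = 18719.5.

18700 aphids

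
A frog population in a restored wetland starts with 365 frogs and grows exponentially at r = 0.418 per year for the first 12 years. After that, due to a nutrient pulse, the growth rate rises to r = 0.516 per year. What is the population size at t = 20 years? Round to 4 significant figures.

Phase 1: N(12) = 365·e^(0.418×12) = 365·e^5.016 = 55044.5.
Phase 2 runs for 20 − 12 = 8 years at r = 0.516.
N(20) = 55044.5·e^(0.516×8) = 55044.5·e^4.128 = 3.415715×10^6.

3416000 frogs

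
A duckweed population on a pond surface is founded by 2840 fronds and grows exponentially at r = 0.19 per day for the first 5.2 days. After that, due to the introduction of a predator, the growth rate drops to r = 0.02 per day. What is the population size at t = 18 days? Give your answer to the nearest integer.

9853 fronds

Phase 1: N(5.2) = 2840·e^(0.19×5.2) = 2840·e^0.988 = 7627.83.
Phase 2 runs for 18 − 5.2 = 12.8 days at r = 0.02.
N(18) = 7627.83·e^(0.02×12.8) = 7627.83·e^0.256 = 9853.28.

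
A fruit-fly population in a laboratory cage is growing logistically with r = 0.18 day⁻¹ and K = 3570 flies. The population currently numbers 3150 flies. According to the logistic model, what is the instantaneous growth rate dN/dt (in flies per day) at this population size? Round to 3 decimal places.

dN/dt = rN(1 − N/K) = 0.18 × 3150 × (1 − 3150/3570).
1 − 3150/3570 = 0.11765; dN/dt = 0.18 × 3150 × 0.11765 = 66.706.

66.706 flies per day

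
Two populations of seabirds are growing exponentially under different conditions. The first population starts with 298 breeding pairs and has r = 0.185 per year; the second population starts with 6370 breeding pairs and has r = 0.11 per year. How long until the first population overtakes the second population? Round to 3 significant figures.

40.8 years

Set 298·e^(0.185t) = 6370·e^(0.11t).
e^((0.185 − 0.11)t) = 6370/298 → e^(0.075·t) = 21.376.
0.075·t = ln(21.376) = 3.0623, so t = 3.0623/0.075 = 40.83.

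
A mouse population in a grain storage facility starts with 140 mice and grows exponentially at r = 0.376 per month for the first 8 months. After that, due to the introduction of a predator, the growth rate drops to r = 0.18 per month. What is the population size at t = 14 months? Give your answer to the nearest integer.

Phase 1: N(8) = 140·e^(0.376×8) = 140·e^3.008 = 2834.56.
Phase 2 runs for 14 − 8 = 6 months at r = 0.18.
N(14) = 2834.56·e^(0.18×6) = 2834.56·e^1.08 = 8346.87.

8347 mice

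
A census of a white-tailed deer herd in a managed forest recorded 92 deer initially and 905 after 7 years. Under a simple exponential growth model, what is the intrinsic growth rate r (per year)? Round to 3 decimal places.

0.327 per year

From N(t) = N₀·e^(rt): e^(r·7) = 905/92 = 9.837.
r·7 = ln(9.837) = 2.2861, so r = 2.2861/7 = 0.32659.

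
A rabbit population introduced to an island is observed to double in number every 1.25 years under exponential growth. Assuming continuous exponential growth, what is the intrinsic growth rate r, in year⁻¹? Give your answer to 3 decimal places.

r = ln(2)/t_d = 0.6931/1.25 = 0.55452.

0.555 per year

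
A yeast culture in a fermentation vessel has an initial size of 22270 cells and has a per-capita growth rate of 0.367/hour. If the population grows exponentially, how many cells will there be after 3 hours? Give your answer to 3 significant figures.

N(t) = N₀·e^(rt) = 22270 × e^(0.367×3) = 22270 × e^1.101.
e^1.101 ≈ 3.0072, so N ≈ 22270 × 3.0072 = 66969.7.

67000 cells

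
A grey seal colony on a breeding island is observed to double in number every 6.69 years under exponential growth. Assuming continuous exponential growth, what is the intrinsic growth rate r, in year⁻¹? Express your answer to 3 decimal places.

r = ln(2)/t_d = 0.6931/6.69 = 0.10361.

0.104 per year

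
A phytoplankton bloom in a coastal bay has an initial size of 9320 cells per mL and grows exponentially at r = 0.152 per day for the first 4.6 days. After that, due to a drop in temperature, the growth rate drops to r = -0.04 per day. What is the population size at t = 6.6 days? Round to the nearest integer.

Phase 1: N(4.6) = 9320·e^(0.152×4.6) = 9320·e^0.6992 = 18753.2.
Phase 2 runs for 6.6 − 4.6 = 2 days at r = -0.04.
N(6.6) = 18753.2·e^(-0.04×2) = 18753.2·e^-0.08 = 17311.4.

17311 cells per mL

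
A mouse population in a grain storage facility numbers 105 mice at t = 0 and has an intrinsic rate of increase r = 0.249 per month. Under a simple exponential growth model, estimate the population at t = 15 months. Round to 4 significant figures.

N(t) = N₀·e^(rt) = 105 × e^(0.249×15) = 105 × e^3.735.
e^3.735 ≈ 41.888, so N ≈ 105 × 41.888 = 4398.24.

4398 mice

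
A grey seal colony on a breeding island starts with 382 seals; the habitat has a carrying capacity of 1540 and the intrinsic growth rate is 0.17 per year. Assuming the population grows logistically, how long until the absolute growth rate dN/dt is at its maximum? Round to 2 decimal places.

6.52 years

Logistic growth is fastest at N = K/2 = 770.
A = (K − N₀)/N₀ = 3.0314. Set K/(1 + A·e^(−rt)) = K/2 → A·e^(−rt) = 1.
e^(−0.17t) = 1/3.0314 = 0.329879, so t = ln(3.0314)/0.17 = 1.109/0.17 = 6.5237.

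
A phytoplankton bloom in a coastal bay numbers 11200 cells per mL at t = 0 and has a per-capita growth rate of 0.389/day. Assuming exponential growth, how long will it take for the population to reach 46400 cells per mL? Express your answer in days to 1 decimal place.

3.7 days

Set N₀·e^(rt) = 46400: e^(0.389·t) = 46400/11200 = 4.1429.
0.389·t = ln(4.1429) = 1.4214, so t = 1.4214/0.389 = 3.6539.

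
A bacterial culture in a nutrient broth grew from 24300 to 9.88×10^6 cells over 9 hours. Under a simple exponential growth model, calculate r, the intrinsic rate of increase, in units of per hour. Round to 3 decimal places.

0.668 per hour

From N(t) = N₀·e^(rt): e^(r·9) = 9.88×10^6/24300 = 406.58.
r·9 = ln(406.58) = 6.0078, so r = 6.0078/9 = 0.66753.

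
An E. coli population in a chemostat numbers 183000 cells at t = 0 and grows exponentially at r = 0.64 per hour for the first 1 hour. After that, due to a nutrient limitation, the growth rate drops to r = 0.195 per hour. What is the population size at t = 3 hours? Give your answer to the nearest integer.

Phase 1: N(1) = 183000·e^(0.64×1) = 183000·e^0.64 = 347056.
Phase 2 runs for 3 − 1 = 2 hours at r = 0.195.
N(3) = 347056·e^(0.195×2) = 347056·e^0.39 = 512595.

512595 cells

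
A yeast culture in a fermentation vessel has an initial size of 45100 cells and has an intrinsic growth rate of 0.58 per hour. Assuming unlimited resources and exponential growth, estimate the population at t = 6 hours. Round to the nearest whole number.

1463933 cells

N(t) = N₀·e^(rt) = 45100 × e^(0.58×6) = 45100 × e^3.48.
e^3.48 ≈ 32.46, so N ≈ 45100 × 32.46 = 1.463933×10^6.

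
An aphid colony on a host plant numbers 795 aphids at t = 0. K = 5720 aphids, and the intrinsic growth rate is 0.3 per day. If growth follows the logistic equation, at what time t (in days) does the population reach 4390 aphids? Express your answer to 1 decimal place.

A = (K − N₀)/N₀ = (5720 − 795)/795 = 6.195.
Solve 5720/(1 + 6.195·e^(−0.3t)) = 4390: 1 + 6.195·e^(−0.3t) = 1.303, so e^(−0.3t) = 0.0489044.
−0.3·t = ln(0.0489044) = -3.0179, so t = 3.0179/0.3 = 10.06.

10.1 days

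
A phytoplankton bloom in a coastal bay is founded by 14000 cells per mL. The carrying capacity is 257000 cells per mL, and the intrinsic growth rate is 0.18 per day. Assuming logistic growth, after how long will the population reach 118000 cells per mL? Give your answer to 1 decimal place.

14.9 days

A = (K − N₀)/N₀ = (257000 − 14000)/14000 = 17.357.
Solve 257000/(1 + 17.357·e^(−0.18t)) = 118000: 1 + 17.357·e^(−0.18t) = 2.178, so e^(−0.18t) = 0.0678664.
−0.18·t = ln(0.0678664) = -2.6902, so t = 2.6902/0.18 = 14.946.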